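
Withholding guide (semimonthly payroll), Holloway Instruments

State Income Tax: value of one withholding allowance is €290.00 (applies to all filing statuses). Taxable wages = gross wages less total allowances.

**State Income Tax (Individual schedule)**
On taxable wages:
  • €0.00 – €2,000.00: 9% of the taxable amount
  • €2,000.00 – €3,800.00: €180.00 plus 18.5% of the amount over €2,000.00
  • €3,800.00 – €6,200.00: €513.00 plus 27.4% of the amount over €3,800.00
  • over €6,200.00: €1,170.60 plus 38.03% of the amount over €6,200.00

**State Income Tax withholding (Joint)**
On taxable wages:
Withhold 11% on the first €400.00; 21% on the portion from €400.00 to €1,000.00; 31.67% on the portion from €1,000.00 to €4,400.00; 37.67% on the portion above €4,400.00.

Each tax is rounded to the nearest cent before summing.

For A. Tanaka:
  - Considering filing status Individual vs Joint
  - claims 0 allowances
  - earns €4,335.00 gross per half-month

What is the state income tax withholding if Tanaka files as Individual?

State Income Tax (Individual): taxable = €4,335.00
  €513.00 + 27.4% × (€4,335.00 − €3,800.00) = €513.00 + 27.4% × €535.00 = €659.59

€659.59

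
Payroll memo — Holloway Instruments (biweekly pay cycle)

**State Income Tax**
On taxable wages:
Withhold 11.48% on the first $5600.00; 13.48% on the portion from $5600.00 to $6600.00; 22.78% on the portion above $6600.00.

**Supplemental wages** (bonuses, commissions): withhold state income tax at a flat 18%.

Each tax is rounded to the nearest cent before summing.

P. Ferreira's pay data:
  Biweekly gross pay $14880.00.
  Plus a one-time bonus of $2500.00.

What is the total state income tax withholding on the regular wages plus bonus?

$3113.86

State Income Tax: taxable = $14880.00
  $777.68 + 22.78% × ($14880.00 − $6600.00) = $777.68 + 22.78% × $8280.00 = $2663.86
Supplemental (18% flat on bonus): 18% × $2500.00 = $450.00
Total state income tax: $2663.86 + $450.00 = $3113.86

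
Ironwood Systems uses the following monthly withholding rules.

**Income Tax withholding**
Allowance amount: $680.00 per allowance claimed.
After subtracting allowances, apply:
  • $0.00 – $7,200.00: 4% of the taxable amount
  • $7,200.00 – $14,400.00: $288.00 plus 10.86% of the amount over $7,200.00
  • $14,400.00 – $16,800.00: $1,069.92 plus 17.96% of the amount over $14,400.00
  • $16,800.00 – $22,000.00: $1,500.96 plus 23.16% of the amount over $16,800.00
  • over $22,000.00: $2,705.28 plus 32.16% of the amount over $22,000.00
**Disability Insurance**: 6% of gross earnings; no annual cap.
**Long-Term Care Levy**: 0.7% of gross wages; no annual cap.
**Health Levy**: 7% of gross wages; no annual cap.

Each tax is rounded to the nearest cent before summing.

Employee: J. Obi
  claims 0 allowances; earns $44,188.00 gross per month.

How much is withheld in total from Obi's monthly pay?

$15,894.70

Income Tax: taxable = $44,188.00
  $2,705.28 + 32.16% × ($44,188.00 − $22,000.00) = $2,705.28 + 32.16% × $22,188.00 = $9,840.94
Disability Insurance: 6% × $44,188.00 = $2,651.28
Long-Term Care Levy: 0.7% × $44,188.00 = $309.32
Health Levy: 7% × $44,188.00 = $3,093.16
Total: $9,840.94 + $2,651.28 + $309.32 + $3,093.16 = $15,894.70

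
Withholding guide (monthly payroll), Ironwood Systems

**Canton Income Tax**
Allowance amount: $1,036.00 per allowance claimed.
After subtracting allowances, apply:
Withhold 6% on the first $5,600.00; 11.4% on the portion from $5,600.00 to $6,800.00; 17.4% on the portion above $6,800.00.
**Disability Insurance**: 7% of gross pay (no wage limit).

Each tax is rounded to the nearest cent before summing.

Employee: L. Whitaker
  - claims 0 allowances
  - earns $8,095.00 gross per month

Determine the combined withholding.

$1,264.78

Canton Income Tax: taxable = $8,095.00
  $472.80 + 17.4% × ($8,095.00 − $6,800.00) = $472.80 + 17.4% × $1,295.00 = $698.13
Disability Insurance: 7% × $8,095.00 = $566.65
Total: $698.13 + $566.65 = $1,264.78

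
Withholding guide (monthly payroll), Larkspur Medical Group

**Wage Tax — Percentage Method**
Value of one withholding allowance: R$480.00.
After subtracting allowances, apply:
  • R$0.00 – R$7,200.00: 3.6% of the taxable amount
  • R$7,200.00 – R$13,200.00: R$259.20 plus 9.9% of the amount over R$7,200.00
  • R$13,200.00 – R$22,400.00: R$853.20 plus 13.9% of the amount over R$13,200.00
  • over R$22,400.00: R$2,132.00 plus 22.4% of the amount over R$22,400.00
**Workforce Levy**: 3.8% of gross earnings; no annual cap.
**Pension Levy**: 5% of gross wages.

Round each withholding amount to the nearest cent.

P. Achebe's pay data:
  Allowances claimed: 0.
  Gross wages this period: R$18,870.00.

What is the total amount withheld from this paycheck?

R$3,301.89

Wage Tax: taxable = R$18,870.00
  R$853.20 + 13.9% × (R$18,870.00 − R$13,200.00) = R$853.20 + 13.9% × R$5,670.00 = R$1,641.33
Workforce Levy: 3.8% × R$18,870.00 = R$717.06
Pension Levy: 5% × R$18,870.00 = R$943.50
Total: R$1,641.33 + R$717.06 + R$943.50 = R$3,301.89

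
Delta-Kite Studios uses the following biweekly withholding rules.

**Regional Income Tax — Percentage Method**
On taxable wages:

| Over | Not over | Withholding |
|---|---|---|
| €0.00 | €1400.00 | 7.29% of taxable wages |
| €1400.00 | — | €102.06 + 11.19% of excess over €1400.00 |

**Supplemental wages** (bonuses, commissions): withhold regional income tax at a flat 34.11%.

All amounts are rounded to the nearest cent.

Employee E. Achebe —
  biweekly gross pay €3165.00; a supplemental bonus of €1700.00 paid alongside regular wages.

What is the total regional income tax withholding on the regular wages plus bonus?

€879.43

Regional Income Tax: taxable = €3165.00
  €102.06 + 11.19% × (€3165.00 − €1400.00) = €102.06 + 11.19% × €1765.00 = €299.56
Supplemental (34.11% flat on bonus): 34.11% × €1700.00 = €579.87
Total regional income tax: €299.56 + €579.87 = €879.43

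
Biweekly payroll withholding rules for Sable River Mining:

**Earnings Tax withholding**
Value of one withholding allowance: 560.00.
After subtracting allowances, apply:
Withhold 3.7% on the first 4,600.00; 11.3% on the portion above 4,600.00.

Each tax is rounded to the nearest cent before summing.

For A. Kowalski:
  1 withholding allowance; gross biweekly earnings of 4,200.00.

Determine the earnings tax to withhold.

134.68

Earnings Tax: taxable = 4,200.00 − 1×560.00 = 3,640.00
  3.7% × 3,640.00 = 134.68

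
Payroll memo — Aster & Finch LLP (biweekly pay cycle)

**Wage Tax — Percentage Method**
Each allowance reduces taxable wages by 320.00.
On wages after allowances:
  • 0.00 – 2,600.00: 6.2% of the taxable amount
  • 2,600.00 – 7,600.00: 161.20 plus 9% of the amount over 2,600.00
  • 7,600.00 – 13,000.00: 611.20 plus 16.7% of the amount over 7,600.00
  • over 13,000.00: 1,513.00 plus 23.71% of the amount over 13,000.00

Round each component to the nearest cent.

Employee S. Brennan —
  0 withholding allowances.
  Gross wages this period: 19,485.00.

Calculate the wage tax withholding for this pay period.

Wage Tax: taxable = 19,485.00
  1,513.00 + 23.71% × (19,485.00 − 13,000.00) = 1,513.00 + 23.71% × 6,485.00 = 3,050.59

3,050.59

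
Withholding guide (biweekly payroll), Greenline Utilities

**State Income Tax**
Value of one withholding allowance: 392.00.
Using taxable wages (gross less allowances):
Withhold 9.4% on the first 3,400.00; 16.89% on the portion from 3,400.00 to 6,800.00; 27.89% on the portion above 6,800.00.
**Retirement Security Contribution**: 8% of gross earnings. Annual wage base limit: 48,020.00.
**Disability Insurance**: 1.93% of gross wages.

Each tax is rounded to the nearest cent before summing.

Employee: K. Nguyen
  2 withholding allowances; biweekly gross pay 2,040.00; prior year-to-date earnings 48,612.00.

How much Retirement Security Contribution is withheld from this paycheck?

Retirement Security Contribution: YTD 48,612.00 ≥ cap 48,020.00 → 0.00

0.00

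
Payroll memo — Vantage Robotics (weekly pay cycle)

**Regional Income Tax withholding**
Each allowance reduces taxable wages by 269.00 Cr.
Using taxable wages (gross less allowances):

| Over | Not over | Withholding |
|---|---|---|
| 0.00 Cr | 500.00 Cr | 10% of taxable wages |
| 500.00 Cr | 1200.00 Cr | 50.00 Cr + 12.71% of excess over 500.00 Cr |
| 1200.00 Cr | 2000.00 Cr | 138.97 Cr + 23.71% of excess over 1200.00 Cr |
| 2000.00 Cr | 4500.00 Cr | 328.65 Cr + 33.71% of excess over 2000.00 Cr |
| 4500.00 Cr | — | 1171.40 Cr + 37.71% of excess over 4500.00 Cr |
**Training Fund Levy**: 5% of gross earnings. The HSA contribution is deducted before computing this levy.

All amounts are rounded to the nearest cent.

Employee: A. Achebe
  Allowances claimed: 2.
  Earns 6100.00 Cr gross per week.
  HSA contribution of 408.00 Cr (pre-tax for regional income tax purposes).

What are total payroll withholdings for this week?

Regional Income Tax: taxable = 6100.00 Cr − 408.00 Cr − 2×269.00 Cr = 5154.00 Cr
  1171.40 Cr + 37.71% × (5154.00 Cr − 4500.00 Cr) = 1171.40 Cr + 37.71% × 654.00 Cr = 1418.02 Cr
Training Fund Levy: 5% × 5692.00 Cr = 284.60 Cr
Total: 1418.02 Cr + 284.60 Cr = 1702.62 Cr

1702.62 Cr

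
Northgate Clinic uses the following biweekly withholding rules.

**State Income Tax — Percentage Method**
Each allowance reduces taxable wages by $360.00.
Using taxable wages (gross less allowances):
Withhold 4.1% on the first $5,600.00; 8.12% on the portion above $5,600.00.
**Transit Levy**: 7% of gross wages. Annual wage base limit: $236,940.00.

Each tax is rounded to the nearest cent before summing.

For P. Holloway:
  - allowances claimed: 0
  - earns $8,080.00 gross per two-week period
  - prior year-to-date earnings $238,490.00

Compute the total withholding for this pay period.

$430.98

State Income Tax: taxable = $8,080.00
  $229.60 + 8.12% × ($8,080.00 − $5,600.00) = $229.60 + 8.12% × $2,480.00 = $430.98
Transit Levy: YTD $238,490.00 ≥ cap $236,940.00 → $0.00
Total: $430.98 + $0.00 = $430.98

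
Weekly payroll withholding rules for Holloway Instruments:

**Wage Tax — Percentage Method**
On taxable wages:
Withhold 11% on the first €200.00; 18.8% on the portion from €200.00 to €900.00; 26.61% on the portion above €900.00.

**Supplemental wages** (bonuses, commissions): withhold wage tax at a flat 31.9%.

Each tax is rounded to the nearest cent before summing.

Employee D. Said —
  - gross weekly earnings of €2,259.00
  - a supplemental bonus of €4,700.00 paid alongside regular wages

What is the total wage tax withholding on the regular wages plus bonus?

€2,014.53

Wage Tax: taxable = €2,259.00
  €153.60 + 26.61% × (€2,259.00 − €900.00) = €153.60 + 26.61% × €1,359.00 = €515.23
Supplemental (31.9% flat on bonus): 31.9% × €4,700.00 = €1,499.30
Total wage tax: €515.23 + €1,499.30 = €2,014.53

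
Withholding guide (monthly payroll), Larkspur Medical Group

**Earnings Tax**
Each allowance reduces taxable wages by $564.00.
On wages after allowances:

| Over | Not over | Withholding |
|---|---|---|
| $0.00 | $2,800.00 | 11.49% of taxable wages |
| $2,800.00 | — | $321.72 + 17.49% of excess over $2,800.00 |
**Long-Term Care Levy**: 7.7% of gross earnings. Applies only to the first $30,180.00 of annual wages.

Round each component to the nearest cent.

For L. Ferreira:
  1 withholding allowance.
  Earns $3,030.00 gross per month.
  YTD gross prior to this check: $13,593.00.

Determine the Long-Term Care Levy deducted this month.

Long-Term Care Levy: 7.7% × $3,030.00 = $233.31

$233.31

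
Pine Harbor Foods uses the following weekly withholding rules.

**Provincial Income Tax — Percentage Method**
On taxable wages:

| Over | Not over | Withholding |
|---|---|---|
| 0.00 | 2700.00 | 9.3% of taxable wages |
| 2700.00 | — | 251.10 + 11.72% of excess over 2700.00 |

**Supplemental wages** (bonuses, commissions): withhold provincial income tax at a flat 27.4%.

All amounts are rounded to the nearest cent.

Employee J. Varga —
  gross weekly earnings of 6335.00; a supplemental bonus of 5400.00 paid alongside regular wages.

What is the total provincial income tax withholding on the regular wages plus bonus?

Provincial Income Tax: taxable = 6335.00
  251.10 + 11.72% × (6335.00 − 2700.00) = 251.10 + 11.72% × 3635.00 = 677.12
Supplemental (27.4% flat on bonus): 27.4% × 5400.00 = 1479.60
Total provincial income tax: 677.12 + 1479.60 = 2156.72

2156.72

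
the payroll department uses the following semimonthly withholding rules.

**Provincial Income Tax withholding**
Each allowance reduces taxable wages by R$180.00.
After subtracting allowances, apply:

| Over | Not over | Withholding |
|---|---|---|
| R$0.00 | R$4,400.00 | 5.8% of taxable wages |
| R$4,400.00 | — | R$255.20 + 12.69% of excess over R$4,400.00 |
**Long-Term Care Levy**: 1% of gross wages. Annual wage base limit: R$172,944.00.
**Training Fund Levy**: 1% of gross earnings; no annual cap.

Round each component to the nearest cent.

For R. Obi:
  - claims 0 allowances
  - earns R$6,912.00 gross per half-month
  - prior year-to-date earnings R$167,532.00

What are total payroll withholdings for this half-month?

R$697.21

Provincial Income Tax: taxable = R$6,912.00
  R$255.20 + 12.69% × (R$6,912.00 − R$4,400.00) = R$255.20 + 12.69% × R$2,512.00 = R$573.97
Long-Term Care Levy: cap R$172,944.00 − YTD R$167,532.00 = R$5,412.00 subject; 1% × R$5,412.00 = R$54.12
Training Fund Levy: 1% × R$6,912.00 = R$69.12
Total: R$573.97 + R$54.12 + R$69.12 = R$697.21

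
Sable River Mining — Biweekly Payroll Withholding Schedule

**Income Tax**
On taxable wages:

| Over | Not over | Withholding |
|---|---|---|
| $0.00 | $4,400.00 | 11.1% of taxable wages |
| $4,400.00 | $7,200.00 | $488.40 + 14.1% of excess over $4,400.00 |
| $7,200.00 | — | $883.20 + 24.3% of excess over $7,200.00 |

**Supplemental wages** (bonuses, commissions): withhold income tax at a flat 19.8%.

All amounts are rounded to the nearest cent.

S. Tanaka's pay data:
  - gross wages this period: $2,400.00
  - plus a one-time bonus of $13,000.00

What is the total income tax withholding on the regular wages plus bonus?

$2,840.40

Income Tax: taxable = $2,400.00
  11.1% × $2,400.00 = $266.40
Supplemental (19.8% flat on bonus): 19.8% × $13,000.00 = $2,574.00
Total income tax: $266.40 + $2,574.00 = $2,840.40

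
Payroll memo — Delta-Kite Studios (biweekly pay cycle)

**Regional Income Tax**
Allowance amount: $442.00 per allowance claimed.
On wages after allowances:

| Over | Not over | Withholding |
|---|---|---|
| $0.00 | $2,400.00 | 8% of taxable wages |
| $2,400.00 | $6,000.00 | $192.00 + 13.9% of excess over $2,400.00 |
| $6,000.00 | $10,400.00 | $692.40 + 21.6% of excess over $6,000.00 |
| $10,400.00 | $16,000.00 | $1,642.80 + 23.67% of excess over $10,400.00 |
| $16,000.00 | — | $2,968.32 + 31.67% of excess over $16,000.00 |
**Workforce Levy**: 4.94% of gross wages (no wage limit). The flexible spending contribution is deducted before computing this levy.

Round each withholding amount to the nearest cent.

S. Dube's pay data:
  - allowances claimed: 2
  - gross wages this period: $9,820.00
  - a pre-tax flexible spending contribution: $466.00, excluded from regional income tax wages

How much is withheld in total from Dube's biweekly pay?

$1,688.01

Regional Income Tax: taxable = $9,820.00 − $466.00 − 2×$442.00 = $8,470.00
  $692.40 + 21.6% × ($8,470.00 − $6,000.00) = $692.40 + 21.6% × $2,470.00 = $1,225.92
Workforce Levy: 4.94% × $9,354.00 = $462.09
Total: $1,225.92 + $462.09 = $1,688.01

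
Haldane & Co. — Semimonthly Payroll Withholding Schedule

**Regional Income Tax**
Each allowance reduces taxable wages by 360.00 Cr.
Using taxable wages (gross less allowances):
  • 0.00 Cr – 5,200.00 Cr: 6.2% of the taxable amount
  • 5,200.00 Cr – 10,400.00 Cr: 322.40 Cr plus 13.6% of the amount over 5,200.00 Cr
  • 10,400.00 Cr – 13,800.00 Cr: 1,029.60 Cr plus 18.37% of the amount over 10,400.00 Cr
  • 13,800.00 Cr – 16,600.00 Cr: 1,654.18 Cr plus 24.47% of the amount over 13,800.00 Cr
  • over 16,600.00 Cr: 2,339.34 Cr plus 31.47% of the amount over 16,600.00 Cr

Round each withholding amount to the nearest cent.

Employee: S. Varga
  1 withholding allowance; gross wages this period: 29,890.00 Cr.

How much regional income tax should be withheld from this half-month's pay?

Regional Income Tax: taxable = 29,890.00 Cr − 1×360.00 Cr = 29,530.00 Cr
  2,339.34 Cr + 31.47% × (29,530.00 Cr − 16,600.00 Cr) = 2,339.34 Cr + 31.47% × 12,930.00 Cr = 6,408.41 Cr

6,408.41 Cr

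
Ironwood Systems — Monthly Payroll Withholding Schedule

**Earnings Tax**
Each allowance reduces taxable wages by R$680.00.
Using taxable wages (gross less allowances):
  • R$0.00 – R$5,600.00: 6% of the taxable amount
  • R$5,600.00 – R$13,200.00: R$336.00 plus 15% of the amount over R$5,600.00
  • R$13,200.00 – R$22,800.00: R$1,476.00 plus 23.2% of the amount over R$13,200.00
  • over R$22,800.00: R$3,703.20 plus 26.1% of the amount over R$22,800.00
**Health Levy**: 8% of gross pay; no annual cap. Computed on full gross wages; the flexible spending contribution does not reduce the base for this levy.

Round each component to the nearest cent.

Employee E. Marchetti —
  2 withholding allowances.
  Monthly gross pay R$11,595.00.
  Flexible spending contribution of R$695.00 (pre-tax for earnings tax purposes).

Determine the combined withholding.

R$1,854.60

Earnings Tax: taxable = R$11,595.00 − R$695.00 − 2×R$680.00 = R$9,540.00
  R$336.00 + 15% × (R$9,540.00 − R$5,600.00) = R$336.00 + 15% × R$3,940.00 = R$927.00
Health Levy: 8% × R$11,595.00 = R$927.60
Total: R$927.00 + R$927.60 = R$1,854.60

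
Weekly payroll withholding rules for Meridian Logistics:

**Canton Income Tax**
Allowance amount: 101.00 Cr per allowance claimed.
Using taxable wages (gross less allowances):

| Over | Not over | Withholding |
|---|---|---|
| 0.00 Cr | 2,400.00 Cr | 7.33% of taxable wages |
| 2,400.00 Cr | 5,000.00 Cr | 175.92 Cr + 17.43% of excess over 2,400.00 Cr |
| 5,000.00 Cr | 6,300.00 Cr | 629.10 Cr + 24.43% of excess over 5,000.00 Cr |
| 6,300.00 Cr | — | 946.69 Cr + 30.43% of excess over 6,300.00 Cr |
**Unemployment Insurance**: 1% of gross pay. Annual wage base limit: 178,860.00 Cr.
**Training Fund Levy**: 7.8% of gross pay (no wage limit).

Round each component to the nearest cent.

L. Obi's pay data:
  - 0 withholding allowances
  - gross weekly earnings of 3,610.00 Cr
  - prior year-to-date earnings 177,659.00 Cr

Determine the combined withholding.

680.41 Cr

Canton Income Tax: taxable = 3,610.00 Cr
  175.92 Cr + 17.43% × (3,610.00 Cr − 2,400.00 Cr) = 175.92 Cr + 17.43% × 1,210.00 Cr = 386.82 Cr
Unemployment Insurance: cap 178,860.00 Cr − YTD 177,659.00 Cr = 1,201.00 Cr subject; 1% × 1,201.00 Cr = 12.01 Cr
Training Fund Levy: 7.8% × 3,610.00 Cr = 281.58 Cr
Total: 386.82 Cr + 12.01 Cr + 281.58 Cr = 680.41 Cr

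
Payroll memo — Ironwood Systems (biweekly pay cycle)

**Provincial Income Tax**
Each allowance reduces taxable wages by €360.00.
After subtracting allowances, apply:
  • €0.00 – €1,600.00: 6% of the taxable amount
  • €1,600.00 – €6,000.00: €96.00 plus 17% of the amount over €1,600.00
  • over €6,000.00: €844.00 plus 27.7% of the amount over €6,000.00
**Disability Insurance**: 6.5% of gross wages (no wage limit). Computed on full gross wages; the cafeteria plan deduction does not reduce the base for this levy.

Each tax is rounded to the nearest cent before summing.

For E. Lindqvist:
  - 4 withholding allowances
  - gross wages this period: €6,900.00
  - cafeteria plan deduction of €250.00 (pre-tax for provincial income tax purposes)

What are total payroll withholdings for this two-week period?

Provincial Income Tax: taxable = €6,900.00 − €250.00 − 4×€360.00 = €5,210.00
  €96.00 + 17% × (€5,210.00 − €1,600.00) = €96.00 + 17% × €3,610.00 = €709.70
Disability Insurance: 6.5% × €6,900.00 = €448.50
Total: €709.70 + €448.50 = €1,158.20

€1,158.20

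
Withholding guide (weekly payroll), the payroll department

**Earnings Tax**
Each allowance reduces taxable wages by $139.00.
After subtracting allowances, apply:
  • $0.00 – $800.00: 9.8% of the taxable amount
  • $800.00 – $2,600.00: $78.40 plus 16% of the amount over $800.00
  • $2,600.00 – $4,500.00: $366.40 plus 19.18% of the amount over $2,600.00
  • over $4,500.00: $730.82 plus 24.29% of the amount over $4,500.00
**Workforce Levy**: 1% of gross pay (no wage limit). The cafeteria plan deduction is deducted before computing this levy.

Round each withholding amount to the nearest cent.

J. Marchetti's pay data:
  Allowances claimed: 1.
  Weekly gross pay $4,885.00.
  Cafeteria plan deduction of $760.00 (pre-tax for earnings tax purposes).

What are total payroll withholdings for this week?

Earnings Tax: taxable = $4,885.00 − $760.00 − 1×$139.00 = $3,986.00
  $366.40 + 19.18% × ($3,986.00 − $2,600.00) = $366.40 + 19.18% × $1,386.00 = $632.23
Workforce Levy: 1% × $4,125.00 = $41.25
Total: $632.23 + $41.25 = $673.48

$673.48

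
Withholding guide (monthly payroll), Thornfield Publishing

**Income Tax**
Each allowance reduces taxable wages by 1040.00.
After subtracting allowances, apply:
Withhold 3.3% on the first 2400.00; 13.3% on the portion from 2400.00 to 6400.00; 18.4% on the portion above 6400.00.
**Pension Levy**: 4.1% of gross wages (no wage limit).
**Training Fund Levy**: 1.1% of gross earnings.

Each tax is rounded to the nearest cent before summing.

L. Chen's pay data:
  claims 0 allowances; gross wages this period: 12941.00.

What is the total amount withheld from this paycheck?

2487.67

Income Tax: taxable = 12941.00
  611.20 + 18.4% × (12941.00 − 6400.00) = 611.20 + 18.4% × 6541.00 = 1814.74
Pension Levy: 4.1% × 12941.00 = 530.58
Training Fund Levy: 1.1% × 12941.00 = 142.35
Total: 1814.74 + 530.58 + 142.35 = 2487.67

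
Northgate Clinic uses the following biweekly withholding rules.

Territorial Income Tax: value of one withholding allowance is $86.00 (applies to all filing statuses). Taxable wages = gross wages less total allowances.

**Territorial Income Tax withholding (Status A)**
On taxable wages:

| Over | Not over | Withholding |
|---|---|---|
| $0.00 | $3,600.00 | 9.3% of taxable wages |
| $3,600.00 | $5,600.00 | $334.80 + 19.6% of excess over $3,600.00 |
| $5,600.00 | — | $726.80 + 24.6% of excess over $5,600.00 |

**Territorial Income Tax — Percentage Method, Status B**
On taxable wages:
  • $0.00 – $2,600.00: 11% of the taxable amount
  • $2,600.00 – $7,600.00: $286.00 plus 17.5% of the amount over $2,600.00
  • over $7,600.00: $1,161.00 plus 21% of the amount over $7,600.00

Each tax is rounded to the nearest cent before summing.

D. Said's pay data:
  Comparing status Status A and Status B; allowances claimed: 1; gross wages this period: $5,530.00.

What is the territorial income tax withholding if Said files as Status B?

$783.70

Territorial Income Tax (Status B): taxable = $5,530.00 − 1×$86.00 = $5,444.00
  $286.00 + 17.5% × ($5,444.00 − $2,600.00) = $286.00 + 17.5% × $2,844.00 = $783.70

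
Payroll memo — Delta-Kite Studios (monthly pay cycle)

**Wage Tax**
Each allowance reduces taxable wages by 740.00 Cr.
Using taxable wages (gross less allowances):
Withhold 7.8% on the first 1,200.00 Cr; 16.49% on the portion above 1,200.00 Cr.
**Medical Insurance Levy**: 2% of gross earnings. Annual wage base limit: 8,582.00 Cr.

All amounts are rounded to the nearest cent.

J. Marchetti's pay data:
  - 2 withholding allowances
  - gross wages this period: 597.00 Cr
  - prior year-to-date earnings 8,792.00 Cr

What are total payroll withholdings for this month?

Wage Tax: taxable = 597.00 Cr − 2×740.00 Cr = -883.00 Cr
  Taxable ≤ 0 → 0.00 Cr
Medical Insurance Levy: YTD 8,792.00 Cr ≥ cap 8,582.00 Cr → 0.00 Cr
Total: 0.00 Cr + 0.00 Cr = 0.00 Cr

0.00 Cr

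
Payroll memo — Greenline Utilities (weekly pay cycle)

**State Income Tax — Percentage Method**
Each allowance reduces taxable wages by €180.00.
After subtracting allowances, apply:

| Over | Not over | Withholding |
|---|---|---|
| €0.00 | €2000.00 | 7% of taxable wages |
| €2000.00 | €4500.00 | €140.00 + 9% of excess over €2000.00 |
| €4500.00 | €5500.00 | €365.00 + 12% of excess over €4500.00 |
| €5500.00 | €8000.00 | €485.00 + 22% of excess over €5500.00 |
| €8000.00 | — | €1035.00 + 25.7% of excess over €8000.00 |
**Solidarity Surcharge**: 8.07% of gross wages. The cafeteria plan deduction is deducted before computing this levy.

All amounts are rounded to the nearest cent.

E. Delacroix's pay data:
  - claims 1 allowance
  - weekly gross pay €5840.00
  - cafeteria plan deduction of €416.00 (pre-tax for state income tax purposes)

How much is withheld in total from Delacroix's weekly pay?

State Income Tax: taxable = €5840.00 − €416.00 − 1×€180.00 = €5244.00
  €365.00 + 12% × (€5244.00 − €4500.00) = €365.00 + 12% × €744.00 = €454.28
Solidarity Surcharge: 8.07% × €5424.00 = €437.72
Total: €454.28 + €437.72 = €892.00

€892.00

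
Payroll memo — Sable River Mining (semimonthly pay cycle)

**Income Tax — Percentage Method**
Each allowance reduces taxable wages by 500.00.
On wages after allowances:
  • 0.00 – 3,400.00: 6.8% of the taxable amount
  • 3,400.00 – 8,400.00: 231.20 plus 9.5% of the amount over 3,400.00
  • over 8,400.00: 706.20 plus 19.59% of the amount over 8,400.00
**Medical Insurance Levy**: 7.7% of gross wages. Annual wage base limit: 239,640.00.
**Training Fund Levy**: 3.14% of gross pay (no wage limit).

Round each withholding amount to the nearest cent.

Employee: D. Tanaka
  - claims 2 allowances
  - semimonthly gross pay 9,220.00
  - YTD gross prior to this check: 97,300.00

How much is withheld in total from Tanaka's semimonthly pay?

Income Tax: taxable = 9,220.00 − 2×500.00 = 8,220.00
  231.20 + 9.5% × (8,220.00 − 3,400.00) = 231.20 + 9.5% × 4,820.00 = 689.10
Medical Insurance Levy: 7.7% × 9,220.00 = 709.94
Training Fund Levy: 3.14% × 9,220.00 = 289.51
Total: 689.10 + 709.94 + 289.51 = 1,688.55

1,688.55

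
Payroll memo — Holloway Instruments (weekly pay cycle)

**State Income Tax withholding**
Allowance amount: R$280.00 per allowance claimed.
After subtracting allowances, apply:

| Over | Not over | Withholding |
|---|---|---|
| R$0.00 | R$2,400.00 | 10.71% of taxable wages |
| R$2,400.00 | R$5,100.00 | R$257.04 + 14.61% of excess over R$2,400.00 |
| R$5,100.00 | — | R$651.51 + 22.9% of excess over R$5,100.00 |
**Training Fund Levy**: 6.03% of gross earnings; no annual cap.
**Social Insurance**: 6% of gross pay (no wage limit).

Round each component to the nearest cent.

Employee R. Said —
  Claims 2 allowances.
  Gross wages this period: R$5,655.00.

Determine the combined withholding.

State Income Tax: taxable = R$5,655.00 − 2×R$280.00 = R$5,095.00
  R$257.04 + 14.61% × (R$5,095.00 − R$2,400.00) = R$257.04 + 14.61% × R$2,695.00 = R$650.78
Training Fund Levy: 6.03% × R$5,655.00 = R$341.00
Social Insurance: 6% × R$5,655.00 = R$339.30
Total: R$650.78 + R$341.00 + R$339.30 = R$1,331.08

R$1,331.08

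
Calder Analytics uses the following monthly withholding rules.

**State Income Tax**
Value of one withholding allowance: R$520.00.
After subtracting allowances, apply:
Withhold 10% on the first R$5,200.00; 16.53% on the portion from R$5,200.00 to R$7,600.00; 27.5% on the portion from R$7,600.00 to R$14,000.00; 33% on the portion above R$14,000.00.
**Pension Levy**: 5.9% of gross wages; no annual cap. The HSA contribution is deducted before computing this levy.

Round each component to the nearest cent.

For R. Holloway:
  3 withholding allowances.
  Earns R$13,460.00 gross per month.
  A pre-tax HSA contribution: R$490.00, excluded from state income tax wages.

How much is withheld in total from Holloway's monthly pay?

R$2,729.70

State Income Tax: taxable = R$13,460.00 − R$490.00 − 3×R$520.00 = R$11,410.00
  R$916.72 + 27.5% × (R$11,410.00 − R$7,600.00) = R$916.72 + 27.5% × R$3,810.00 = R$1,964.47
Pension Levy: 5.9% × R$12,970.00 = R$765.23
Total: R$1,964.47 + R$765.23 = R$2,729.70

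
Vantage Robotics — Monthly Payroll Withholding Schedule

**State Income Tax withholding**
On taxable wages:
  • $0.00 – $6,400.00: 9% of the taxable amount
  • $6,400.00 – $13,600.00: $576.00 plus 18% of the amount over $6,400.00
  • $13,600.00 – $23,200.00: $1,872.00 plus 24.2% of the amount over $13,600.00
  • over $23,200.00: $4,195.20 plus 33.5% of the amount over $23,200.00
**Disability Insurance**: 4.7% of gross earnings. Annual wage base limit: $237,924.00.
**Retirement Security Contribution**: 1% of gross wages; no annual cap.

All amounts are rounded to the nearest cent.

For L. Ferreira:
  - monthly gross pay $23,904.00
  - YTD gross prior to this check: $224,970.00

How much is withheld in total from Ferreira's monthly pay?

$5,278.92

State Income Tax: taxable = $23,904.00
  $4,195.20 + 33.5% × ($23,904.00 − $23,200.00) = $4,195.20 + 33.5% × $704.00 = $4,431.04
Disability Insurance: cap $237,924.00 − YTD $224,970.00 = $12,954.00 subject; 4.7% × $12,954.00 = $608.84
Retirement Security Contribution: 1% × $23,904.00 = $239.04
Total: $4,431.04 + $608.84 + $239.04 = $5,278.92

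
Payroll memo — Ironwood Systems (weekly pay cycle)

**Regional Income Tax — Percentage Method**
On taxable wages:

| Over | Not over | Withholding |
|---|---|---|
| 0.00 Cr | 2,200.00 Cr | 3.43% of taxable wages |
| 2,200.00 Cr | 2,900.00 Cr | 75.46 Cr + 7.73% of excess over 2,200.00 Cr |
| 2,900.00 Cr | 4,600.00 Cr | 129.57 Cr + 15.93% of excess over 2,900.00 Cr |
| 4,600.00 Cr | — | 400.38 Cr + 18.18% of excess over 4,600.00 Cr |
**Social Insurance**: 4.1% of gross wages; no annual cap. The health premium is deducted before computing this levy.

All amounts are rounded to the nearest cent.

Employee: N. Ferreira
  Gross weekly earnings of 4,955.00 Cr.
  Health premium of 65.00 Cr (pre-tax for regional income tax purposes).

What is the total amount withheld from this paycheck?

Regional Income Tax: taxable = 4,955.00 Cr − 65.00 Cr = 4,890.00 Cr
  400.38 Cr + 18.18% × (4,890.00 Cr − 4,600.00 Cr) = 400.38 Cr + 18.18% × 290.00 Cr = 453.10 Cr
Social Insurance: 4.1% × 4,890.00 Cr = 200.49 Cr
Total: 453.10 Cr + 200.49 Cr = 653.59 Cr

653.59 Cr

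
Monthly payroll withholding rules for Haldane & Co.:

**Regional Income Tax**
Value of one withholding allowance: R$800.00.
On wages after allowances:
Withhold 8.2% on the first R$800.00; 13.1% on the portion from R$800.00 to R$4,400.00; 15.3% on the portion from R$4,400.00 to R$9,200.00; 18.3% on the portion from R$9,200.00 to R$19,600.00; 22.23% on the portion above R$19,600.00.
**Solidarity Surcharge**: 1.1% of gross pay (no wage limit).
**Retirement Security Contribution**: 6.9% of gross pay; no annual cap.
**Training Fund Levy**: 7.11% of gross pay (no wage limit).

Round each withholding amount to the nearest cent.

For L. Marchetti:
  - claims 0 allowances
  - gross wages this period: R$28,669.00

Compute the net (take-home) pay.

R$19,146.27

Regional Income Tax: taxable = R$28,669.00
  R$3,174.80 + 22.23% × (R$28,669.00 − R$19,600.00) = R$3,174.80 + 22.23% × R$9,069.00 = R$5,190.84
Solidarity Surcharge: 1.1% × R$28,669.00 = R$315.36
Retirement Security Contribution: 6.9% × R$28,669.00 = R$1,978.16
Training Fund Levy: 7.11% × R$28,669.00 = R$2,038.37
Total withheld: R$5,190.84 + R$315.36 + R$1,978.16 + R$2,038.37 = R$9,522.73
Net pay: R$28,669.00 − R$9,522.73 = R$19,146.27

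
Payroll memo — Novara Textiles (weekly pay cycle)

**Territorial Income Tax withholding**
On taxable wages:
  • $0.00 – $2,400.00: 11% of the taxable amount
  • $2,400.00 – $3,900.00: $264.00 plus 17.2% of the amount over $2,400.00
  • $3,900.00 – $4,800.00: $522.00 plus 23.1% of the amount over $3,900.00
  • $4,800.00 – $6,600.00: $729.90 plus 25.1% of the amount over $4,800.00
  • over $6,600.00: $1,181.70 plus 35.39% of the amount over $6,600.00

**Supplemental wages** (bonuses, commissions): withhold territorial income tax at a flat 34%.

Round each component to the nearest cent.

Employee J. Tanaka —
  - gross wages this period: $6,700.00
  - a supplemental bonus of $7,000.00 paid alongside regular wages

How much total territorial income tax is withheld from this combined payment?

$3,597.09

Territorial Income Tax: taxable = $6,700.00
  $1,181.70 + 35.39% × ($6,700.00 − $6,600.00) = $1,181.70 + 35.39% × $100.00 = $1,217.09
Supplemental (34% flat on bonus): 34% × $7,000.00 = $2,380.00
Total territorial income tax: $1,217.09 + $2,380.00 = $3,597.09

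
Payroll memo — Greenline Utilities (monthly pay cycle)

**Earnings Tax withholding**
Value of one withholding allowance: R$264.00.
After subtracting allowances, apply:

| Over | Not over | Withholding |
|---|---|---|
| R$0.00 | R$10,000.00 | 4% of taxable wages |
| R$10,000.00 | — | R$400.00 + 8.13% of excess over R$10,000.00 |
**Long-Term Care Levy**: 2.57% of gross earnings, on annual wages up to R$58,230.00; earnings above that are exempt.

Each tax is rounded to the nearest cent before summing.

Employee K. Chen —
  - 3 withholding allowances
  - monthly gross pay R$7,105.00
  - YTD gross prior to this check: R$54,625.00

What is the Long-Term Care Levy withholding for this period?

Long-Term Care Levy: cap R$58,230.00 − YTD R$54,625.00 = R$3,605.00 subject; 2.57% × R$3,605.00 = R$92.65

R$92.65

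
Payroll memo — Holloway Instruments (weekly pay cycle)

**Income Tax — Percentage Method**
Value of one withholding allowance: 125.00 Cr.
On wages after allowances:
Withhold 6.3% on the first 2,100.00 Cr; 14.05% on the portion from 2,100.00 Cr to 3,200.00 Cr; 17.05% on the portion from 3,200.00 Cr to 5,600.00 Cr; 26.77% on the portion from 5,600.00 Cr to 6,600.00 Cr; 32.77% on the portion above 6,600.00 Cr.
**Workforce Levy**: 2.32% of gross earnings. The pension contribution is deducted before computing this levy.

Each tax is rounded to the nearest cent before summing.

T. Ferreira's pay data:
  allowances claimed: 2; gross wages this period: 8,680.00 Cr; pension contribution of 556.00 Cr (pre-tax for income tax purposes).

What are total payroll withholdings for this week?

Income Tax: taxable = 8,680.00 Cr − 556.00 Cr − 2×125.00 Cr = 7,874.00 Cr
  963.75 Cr + 32.77% × (7,874.00 Cr − 6,600.00 Cr) = 963.75 Cr + 32.77% × 1,274.00 Cr = 1,381.24 Cr
Workforce Levy: 2.32% × 8,124.00 Cr = 188.48 Cr
Total: 1,381.24 Cr + 188.48 Cr = 1,569.72 Cr

1,569.72 Cr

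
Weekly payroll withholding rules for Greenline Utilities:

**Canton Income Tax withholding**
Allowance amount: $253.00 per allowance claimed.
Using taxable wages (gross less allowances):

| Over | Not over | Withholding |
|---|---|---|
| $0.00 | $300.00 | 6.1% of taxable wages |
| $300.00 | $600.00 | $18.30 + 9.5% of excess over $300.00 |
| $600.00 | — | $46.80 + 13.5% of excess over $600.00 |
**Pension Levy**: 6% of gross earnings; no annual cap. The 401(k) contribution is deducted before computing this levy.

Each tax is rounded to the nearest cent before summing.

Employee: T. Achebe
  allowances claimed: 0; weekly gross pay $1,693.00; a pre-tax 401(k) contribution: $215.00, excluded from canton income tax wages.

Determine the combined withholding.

$254.01

Canton Income Tax: taxable = $1,693.00 − $215.00 = $1,478.00
  $46.80 + 13.5% × ($1,478.00 − $600.00) = $46.80 + 13.5% × $878.00 = $165.33
Pension Levy: 6% × $1,478.00 = $88.68
Total: $165.33 + $88.68 = $254.01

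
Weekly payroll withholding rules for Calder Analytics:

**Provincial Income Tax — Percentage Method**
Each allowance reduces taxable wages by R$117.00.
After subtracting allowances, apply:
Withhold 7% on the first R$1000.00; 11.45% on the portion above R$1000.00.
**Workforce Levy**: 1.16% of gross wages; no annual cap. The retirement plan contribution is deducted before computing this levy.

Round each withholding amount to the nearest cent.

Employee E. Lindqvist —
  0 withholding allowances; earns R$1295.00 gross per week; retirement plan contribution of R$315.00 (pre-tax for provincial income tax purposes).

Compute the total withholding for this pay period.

R$79.97

Provincial Income Tax: taxable = R$1295.00 − R$315.00 = R$980.00
  7% × R$980.00 = R$68.60
Workforce Levy: 1.16% × R$980.00 = R$11.37
Total: R$68.60 + R$11.37 = R$79.97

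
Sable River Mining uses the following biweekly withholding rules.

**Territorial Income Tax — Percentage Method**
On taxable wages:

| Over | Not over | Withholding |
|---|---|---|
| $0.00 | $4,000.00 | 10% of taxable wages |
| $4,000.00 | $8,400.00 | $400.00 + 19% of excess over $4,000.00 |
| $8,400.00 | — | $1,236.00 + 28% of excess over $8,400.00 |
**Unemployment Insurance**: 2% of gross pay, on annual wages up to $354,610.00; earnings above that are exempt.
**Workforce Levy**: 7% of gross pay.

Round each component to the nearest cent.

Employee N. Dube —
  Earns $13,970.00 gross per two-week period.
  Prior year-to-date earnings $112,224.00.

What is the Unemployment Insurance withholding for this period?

Unemployment Insurance: 2% × $13,970.00 = $279.40

$279.40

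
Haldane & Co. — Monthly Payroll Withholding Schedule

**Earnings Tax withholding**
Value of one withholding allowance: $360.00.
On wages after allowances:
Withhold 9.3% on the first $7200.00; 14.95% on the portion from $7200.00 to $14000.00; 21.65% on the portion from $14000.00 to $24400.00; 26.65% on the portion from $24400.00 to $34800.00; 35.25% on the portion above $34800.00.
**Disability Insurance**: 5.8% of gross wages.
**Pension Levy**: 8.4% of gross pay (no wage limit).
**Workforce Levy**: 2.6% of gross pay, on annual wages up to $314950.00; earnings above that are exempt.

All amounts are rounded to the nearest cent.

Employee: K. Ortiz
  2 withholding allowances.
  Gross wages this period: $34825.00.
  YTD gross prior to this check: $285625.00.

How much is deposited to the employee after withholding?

Earnings Tax: taxable = $34825.00 − 2×$360.00 = $34105.00
  $3937.80 + 26.65% × ($34105.00 − $24400.00) = $3937.80 + 26.65% × $9705.00 = $6524.18
Disability Insurance: 5.8% × $34825.00 = $2019.85
Pension Levy: 8.4% × $34825.00 = $2925.30
Workforce Levy: cap $314950.00 − YTD $285625.00 = $29325.00 subject; 2.6% × $29325.00 = $762.45
Total withheld: $6524.18 + $2019.85 + $2925.30 + $762.45 = $12231.78
Net pay: $34825.00 − $12231.78 = $22593.22

$22593.22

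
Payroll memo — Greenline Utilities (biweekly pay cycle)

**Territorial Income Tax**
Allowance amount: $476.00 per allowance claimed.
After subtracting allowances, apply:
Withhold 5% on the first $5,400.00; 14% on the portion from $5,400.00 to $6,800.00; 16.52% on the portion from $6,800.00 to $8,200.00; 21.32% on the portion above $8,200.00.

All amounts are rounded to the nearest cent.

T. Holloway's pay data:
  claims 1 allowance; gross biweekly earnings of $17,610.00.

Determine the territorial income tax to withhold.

Territorial Income Tax: taxable = $17,610.00 − 1×$476.00 = $17,134.00
  $697.28 + 21.32% × ($17,134.00 − $8,200.00) = $697.28 + 21.32% × $8,934.00 = $2,602.01

$2,602.01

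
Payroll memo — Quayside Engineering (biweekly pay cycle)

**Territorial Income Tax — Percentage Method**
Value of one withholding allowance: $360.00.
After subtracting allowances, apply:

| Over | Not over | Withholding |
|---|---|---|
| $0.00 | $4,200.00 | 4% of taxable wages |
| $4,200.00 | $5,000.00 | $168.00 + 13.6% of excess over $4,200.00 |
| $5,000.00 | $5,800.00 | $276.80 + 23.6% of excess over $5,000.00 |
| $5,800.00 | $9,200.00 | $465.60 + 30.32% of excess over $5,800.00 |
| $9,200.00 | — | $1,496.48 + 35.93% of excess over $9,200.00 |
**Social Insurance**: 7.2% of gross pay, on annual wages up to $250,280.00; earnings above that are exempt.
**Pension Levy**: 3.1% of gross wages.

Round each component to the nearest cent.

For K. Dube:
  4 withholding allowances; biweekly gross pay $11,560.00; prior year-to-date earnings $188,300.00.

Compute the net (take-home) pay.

$8,542.28

Territorial Income Tax: taxable = $11,560.00 − 4×$360.00 = $10,120.00
  $1,496.48 + 35.93% × ($10,120.00 − $9,200.00) = $1,496.48 + 35.93% × $920.00 = $1,827.04
Social Insurance: 7.2% × $11,560.00 = $832.32
Pension Levy: 3.1% × $11,560.00 = $358.36
Total withheld: $1,827.04 + $832.32 + $358.36 = $3,017.72
Net pay: $11,560.00 − $3,017.72 = $8,542.28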